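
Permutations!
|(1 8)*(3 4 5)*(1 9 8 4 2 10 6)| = 14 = |(1 4 5 3 2 10 6)(8 9)|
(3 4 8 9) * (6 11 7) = (3 4 8 9)(6 11 7) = [0, 1, 2, 4, 8, 5, 11, 6, 9, 3, 10, 7]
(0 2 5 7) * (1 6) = (0 2 5 7)(1 6) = [2, 6, 5, 3, 4, 7, 1, 0]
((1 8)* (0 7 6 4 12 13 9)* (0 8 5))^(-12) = (0 1 9 12 6)(4 7 5 8 13)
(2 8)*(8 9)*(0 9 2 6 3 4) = (0 9 8 6 3 4) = [9, 1, 2, 4, 0, 5, 3, 7, 6, 8]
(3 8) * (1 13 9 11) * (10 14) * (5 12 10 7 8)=(1 13 9 11)(3 5 12 10 14 7 8)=[0, 13, 2, 5, 4, 12, 6, 8, 3, 11, 14, 1, 10, 9, 7]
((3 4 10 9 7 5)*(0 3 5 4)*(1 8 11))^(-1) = (0 3)(1 11 8)(4 7 9 10)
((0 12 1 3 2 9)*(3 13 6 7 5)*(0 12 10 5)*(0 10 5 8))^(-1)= ((0 5 3 2 9 12 1 13 6 7 10 8))^(-1)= (0 8 10 7 6 13 1 12 9 2 3 5)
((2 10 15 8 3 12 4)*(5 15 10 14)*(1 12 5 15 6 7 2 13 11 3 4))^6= (2 11 14 3 15 5 8 6 4 7 13)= ((1 12)(2 14 15 8 4 13 11 3 5 6 7))^6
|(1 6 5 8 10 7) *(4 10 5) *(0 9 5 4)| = 9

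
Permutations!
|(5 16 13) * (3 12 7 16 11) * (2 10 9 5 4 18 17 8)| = |(2 10 9 5 11 3 12 7 16 13 4 18 17 8)| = 14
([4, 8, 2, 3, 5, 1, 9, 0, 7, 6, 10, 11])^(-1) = [7, 5, 2, 3, 0, 4, 9, 8, 1, 6, 10, 11]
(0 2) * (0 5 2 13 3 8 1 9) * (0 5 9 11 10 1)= (0 13 3 8)(1 11 10)(2 9 5)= [13, 11, 9, 8, 4, 2, 6, 7, 0, 5, 1, 10, 12, 3]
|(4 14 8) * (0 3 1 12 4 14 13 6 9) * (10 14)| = 24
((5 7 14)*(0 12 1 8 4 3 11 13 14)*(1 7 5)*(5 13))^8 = (14)(0 7 12)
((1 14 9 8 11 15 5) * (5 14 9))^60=(1 15 9 14 8 5 11)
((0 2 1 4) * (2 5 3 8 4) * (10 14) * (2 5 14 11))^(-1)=(0 4 8 3 5 1 2 11 10 14)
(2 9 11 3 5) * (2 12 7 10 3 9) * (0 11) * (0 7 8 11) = (3 5 12 8 11 9 7 10) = [0, 1, 2, 5, 4, 12, 6, 10, 11, 7, 3, 9, 8]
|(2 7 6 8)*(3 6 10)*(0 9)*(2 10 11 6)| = |(0 9)(2 7 11 6 8 10 3)| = 14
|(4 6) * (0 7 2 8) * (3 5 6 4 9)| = |(0 7 2 8)(3 5 6 9)| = 4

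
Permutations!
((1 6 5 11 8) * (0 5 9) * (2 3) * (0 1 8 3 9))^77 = ((0 5 11 3 2 9 1 6))^77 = (0 9 11 6 2 5 1 3)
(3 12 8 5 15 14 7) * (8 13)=(3 12 13 8 5 15 14 7)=[0, 1, 2, 12, 4, 15, 6, 3, 5, 9, 10, 11, 13, 8, 7, 14]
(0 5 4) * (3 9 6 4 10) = (0 5 10 3 9 6 4) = [5, 1, 2, 9, 0, 10, 4, 7, 8, 6, 3]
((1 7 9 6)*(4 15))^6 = (15)(1 9)(6 7)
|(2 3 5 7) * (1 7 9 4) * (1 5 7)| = |(2 3 7)(4 5 9)| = 3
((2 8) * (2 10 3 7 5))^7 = (2 8 10 3 7 5) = ((2 8 10 3 7 5))^7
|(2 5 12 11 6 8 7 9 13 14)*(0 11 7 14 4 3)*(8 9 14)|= |(0 11 6 9 13 4 3)(2 5 12 7 14)|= 35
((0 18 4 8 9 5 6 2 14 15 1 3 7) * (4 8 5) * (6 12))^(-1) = (0 7 3 1 15 14 2 6 12 5 4 9 8 18)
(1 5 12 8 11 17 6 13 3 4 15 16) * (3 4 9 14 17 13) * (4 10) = (1 5 12 8 11 13 10 4 15 16)(3 9 14 17 6) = [0, 5, 2, 9, 15, 12, 3, 7, 11, 14, 4, 13, 8, 10, 17, 16, 1, 6]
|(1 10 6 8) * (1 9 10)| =|(6 8 9 10)| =4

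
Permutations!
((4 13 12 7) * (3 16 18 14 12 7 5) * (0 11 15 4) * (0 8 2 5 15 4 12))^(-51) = ((0 11 4 13 7 8 2 5 3 16 18 14)(12 15))^(-51) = (0 16 2 13)(3 8 4 14)(5 7 11 18)(12 15)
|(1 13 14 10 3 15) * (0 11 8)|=6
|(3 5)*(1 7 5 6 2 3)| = 3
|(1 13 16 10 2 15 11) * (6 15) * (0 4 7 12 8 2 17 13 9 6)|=60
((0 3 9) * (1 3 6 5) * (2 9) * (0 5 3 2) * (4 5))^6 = ((0 6 3)(1 2 9 4 5))^6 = (1 2 9 4 5)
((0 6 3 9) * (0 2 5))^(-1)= (0 5 2 9 3 6)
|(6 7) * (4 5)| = 2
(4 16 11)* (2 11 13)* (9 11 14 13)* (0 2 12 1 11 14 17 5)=[2, 11, 17, 3, 16, 0, 6, 7, 8, 14, 10, 4, 1, 12, 13, 15, 9, 5]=(0 2 17 5)(1 11 4 16 9 14 13 12)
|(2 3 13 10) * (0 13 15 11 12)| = |(0 13 10 2 3 15 11 12)| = 8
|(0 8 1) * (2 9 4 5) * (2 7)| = 15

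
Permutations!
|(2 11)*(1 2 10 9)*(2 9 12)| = |(1 9)(2 11 10 12)| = 4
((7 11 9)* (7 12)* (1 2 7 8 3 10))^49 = (1 9 10 11 3 7 8 2 12)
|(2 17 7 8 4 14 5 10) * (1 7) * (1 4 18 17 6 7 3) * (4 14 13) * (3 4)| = 36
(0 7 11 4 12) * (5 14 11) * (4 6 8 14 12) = (0 7 5 12)(6 8 14 11) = [7, 1, 2, 3, 4, 12, 8, 5, 14, 9, 10, 6, 0, 13, 11]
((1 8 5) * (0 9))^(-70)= (9)(1 5 8)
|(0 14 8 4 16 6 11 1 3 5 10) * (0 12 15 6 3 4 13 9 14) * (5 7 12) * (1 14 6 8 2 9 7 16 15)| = |(1 4 15 8 13 7 12)(2 9 6 11 14)(3 16)(5 10)| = 70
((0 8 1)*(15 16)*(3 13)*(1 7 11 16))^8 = (0 8 7 11 16 15 1) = ((0 8 7 11 16 15 1)(3 13))^8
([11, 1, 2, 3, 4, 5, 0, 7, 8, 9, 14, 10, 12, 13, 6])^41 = (0 11 10 14 6)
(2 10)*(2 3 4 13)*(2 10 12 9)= (2 12 9)(3 4 13 10)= [0, 1, 12, 4, 13, 5, 6, 7, 8, 2, 3, 11, 9, 10]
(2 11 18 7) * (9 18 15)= (2 11 15 9 18 7)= [0, 1, 11, 3, 4, 5, 6, 2, 8, 18, 10, 15, 12, 13, 14, 9, 16, 17, 7]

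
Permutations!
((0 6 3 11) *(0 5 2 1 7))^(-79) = (0 6 3 11 5 2 1 7)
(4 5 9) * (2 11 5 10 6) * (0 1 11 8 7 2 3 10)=(0 1 11 5 9 4)(2 8 7)(3 10 6)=[1, 11, 8, 10, 0, 9, 3, 2, 7, 4, 6, 5]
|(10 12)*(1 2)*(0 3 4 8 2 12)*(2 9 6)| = |(0 3 4 8 9 6 2 1 12 10)| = 10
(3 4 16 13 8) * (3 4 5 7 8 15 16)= (3 5 7 8 4)(13 15 16)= [0, 1, 2, 5, 3, 7, 6, 8, 4, 9, 10, 11, 12, 15, 14, 16, 13]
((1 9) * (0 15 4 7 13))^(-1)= (0 13 7 4 15)(1 9)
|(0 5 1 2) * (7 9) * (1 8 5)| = |(0 1 2)(5 8)(7 9)| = 6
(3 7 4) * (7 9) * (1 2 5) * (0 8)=(0 8)(1 2 5)(3 9 7 4)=[8, 2, 5, 9, 3, 1, 6, 4, 0, 7]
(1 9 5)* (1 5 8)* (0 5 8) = [5, 9, 2, 3, 4, 8, 6, 7, 1, 0] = (0 5 8 1 9)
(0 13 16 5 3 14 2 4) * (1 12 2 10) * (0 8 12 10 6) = (0 13 16 5 3 14 6)(1 10)(2 4 8 12) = [13, 10, 4, 14, 8, 3, 0, 7, 12, 9, 1, 11, 2, 16, 6, 15, 5]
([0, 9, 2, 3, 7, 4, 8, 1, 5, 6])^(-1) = [0, 7, 2, 3, 5, 8, 9, 4, 6, 1]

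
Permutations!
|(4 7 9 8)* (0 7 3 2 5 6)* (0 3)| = 20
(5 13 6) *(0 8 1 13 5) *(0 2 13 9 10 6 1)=(0 8)(1 9 10 6 2 13)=[8, 9, 13, 3, 4, 5, 2, 7, 0, 10, 6, 11, 12, 1]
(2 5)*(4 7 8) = (2 5)(4 7 8) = [0, 1, 5, 3, 7, 2, 6, 8, 4]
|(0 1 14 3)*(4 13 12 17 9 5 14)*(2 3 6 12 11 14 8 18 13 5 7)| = |(0 1 4 5 8 18 13 11 14 6 12 17 9 7 2 3)| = 16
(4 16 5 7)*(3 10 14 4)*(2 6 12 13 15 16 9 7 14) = (2 6 12 13 15 16 5 14 4 9 7 3 10) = [0, 1, 6, 10, 9, 14, 12, 3, 8, 7, 2, 11, 13, 15, 4, 16, 5]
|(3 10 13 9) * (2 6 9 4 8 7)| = 9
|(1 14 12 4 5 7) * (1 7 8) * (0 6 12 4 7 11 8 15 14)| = 28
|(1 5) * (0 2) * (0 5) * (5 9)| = |(0 2 9 5 1)| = 5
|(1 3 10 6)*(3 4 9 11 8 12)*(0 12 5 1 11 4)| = 18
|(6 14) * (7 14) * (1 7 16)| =5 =|(1 7 14 6 16)|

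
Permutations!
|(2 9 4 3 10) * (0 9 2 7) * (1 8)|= |(0 9 4 3 10 7)(1 8)|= 6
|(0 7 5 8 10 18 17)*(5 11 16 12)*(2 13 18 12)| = 8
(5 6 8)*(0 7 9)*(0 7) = (5 6 8)(7 9) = [0, 1, 2, 3, 4, 6, 8, 9, 5, 7]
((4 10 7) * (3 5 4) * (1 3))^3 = (1 4)(3 10)(5 7)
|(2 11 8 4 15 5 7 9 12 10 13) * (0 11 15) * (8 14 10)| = 13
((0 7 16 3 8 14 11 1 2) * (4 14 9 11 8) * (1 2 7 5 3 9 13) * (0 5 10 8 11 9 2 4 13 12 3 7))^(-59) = (0 3 10 13 8 1 12)(2 5 7 16)(4 14 11)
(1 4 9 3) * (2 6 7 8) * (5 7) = [0, 4, 6, 1, 9, 7, 5, 8, 2, 3] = (1 4 9 3)(2 6 5 7 8)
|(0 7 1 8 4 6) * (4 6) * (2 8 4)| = |(0 7 1 4 2 8 6)| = 7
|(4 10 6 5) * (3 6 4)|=6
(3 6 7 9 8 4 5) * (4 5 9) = [0, 1, 2, 6, 9, 3, 7, 4, 5, 8] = (3 6 7 4 9 8 5)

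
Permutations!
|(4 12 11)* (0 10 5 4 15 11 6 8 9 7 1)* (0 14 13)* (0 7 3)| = 36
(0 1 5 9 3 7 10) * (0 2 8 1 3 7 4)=(0 3 4)(1 5 9 7 10 2 8)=[3, 5, 8, 4, 0, 9, 6, 10, 1, 7, 2]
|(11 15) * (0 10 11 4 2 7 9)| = |(0 10 11 15 4 2 7 9)| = 8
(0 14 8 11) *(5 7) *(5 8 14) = (14)(0 5 7 8 11) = [5, 1, 2, 3, 4, 7, 6, 8, 11, 9, 10, 0, 12, 13, 14]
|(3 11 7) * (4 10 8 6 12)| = 15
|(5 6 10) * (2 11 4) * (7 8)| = 6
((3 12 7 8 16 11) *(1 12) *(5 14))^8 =(1 12 7 8 16 11 3)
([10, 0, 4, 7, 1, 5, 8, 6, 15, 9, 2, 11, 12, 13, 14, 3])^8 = [4, 2, 0, 8, 10, 5, 3, 15, 7, 9, 1, 11, 12, 13, 14, 6]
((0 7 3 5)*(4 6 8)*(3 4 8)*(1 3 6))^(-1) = ((8)(0 7 4 1 3 5))^(-1) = (8)(0 5 3 1 4 7)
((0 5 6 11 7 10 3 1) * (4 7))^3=(0 11 10)(1 6 7)(3 5 4)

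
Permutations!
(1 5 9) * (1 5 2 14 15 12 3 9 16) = (1 2 14 15 12 3 9 5 16) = [0, 2, 14, 9, 4, 16, 6, 7, 8, 5, 10, 11, 3, 13, 15, 12, 1]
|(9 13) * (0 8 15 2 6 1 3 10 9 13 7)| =10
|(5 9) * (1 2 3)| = |(1 2 3)(5 9)| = 6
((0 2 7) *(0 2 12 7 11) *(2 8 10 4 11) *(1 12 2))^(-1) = ((0 2 1 12 7 8 10 4 11))^(-1) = (0 11 4 10 8 7 12 1 2)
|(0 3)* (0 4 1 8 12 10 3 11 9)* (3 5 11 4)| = 9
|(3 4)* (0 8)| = 2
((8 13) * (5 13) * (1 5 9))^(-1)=(1 9 8 13 5)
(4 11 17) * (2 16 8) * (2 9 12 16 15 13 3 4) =(2 15 13 3 4 11 17)(8 9 12 16) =[0, 1, 15, 4, 11, 5, 6, 7, 9, 12, 10, 17, 16, 3, 14, 13, 8, 2]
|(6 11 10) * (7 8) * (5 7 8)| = 6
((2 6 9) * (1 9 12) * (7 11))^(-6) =(1 12 6 2 9)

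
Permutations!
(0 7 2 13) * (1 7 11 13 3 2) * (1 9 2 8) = (0 11 13)(1 7 9 2 3 8) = [11, 7, 3, 8, 4, 5, 6, 9, 1, 2, 10, 13, 12, 0]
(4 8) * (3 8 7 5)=(3 8 4 7 5)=[0, 1, 2, 8, 7, 3, 6, 5, 4]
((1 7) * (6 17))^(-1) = (1 7)(6 17)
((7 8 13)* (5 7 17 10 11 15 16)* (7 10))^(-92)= (17)(5 15 10 16 11)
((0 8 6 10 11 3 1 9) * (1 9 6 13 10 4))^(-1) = (0 9 3 11 10 13 8)(1 4 6) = ((0 8 13 10 11 3 9)(1 6 4))^(-1)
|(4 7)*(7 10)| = |(4 10 7)| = 3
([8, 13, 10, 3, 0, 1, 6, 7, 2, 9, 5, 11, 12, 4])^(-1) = [4, 5, 8, 3, 13, 10, 6, 7, 0, 9, 2, 11, 12, 1]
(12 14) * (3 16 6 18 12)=[0, 1, 2, 16, 4, 5, 18, 7, 8, 9, 10, 11, 14, 13, 3, 15, 6, 17, 12]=(3 16 6 18 12 14)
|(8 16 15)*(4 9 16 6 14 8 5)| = 15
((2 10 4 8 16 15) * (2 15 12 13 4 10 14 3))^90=(16)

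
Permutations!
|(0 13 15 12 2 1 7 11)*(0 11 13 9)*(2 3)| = |(0 9)(1 7 13 15 12 3 2)| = 14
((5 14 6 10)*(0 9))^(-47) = (0 9)(5 14 6 10)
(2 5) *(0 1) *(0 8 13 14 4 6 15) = (0 1 8 13 14 4 6 15)(2 5) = [1, 8, 5, 3, 6, 2, 15, 7, 13, 9, 10, 11, 12, 14, 4, 0]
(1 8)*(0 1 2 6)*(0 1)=(1 8 2 6)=[0, 8, 6, 3, 4, 5, 1, 7, 2]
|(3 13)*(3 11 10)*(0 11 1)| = 6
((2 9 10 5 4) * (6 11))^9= (2 4 5 10 9)(6 11)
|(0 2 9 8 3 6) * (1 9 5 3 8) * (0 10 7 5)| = |(0 2)(1 9)(3 6 10 7 5)| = 10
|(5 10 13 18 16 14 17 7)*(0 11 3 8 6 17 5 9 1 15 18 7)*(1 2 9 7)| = |(0 11 3 8 6 17)(1 15 18 16 14 5 10 13)(2 9)| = 24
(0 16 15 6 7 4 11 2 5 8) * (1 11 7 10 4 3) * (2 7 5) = [16, 11, 2, 1, 5, 8, 10, 3, 0, 9, 4, 7, 12, 13, 14, 6, 15] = (0 16 15 6 10 4 5 8)(1 11 7 3)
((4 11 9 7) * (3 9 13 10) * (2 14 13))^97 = ((2 14 13 10 3 9 7 4 11))^97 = (2 4 9 10 14 11 7 3 13)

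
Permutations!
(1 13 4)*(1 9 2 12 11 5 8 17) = [0, 13, 12, 3, 9, 8, 6, 7, 17, 2, 10, 5, 11, 4, 14, 15, 16, 1] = (1 13 4 9 2 12 11 5 8 17)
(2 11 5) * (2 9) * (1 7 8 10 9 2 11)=(1 7 8 10 9 11 5 2)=[0, 7, 1, 3, 4, 2, 6, 8, 10, 11, 9, 5]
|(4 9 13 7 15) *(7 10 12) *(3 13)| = |(3 13 10 12 7 15 4 9)| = 8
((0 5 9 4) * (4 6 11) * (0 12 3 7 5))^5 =(3 11 5 12 6 7 4 9)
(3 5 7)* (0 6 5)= (0 6 5 7 3)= [6, 1, 2, 0, 4, 7, 5, 3]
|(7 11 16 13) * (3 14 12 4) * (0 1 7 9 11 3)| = 28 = |(0 1 7 3 14 12 4)(9 11 16 13)|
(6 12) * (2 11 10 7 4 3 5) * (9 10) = (2 11 9 10 7 4 3 5)(6 12) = [0, 1, 11, 5, 3, 2, 12, 4, 8, 10, 7, 9, 6]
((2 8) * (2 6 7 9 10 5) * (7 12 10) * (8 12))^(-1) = ((2 12 10 5)(6 8)(7 9))^(-1) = (2 5 10 12)(6 8)(7 9)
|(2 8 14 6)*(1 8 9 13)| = 7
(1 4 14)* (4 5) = (1 5 4 14) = [0, 5, 2, 3, 14, 4, 6, 7, 8, 9, 10, 11, 12, 13, 1]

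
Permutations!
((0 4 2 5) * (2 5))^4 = ((0 4 5))^4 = (0 4 5)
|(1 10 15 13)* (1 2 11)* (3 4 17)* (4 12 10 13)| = 12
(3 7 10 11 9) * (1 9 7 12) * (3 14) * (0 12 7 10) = (0 12 1 9 14 3 7)(10 11) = [12, 9, 2, 7, 4, 5, 6, 0, 8, 14, 11, 10, 1, 13, 3]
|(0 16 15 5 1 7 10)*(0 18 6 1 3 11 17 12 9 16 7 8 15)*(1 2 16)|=|(0 7 10 18 6 2 16)(1 8 15 5 3 11 17 12 9)|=63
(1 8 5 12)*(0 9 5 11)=[9, 8, 2, 3, 4, 12, 6, 7, 11, 5, 10, 0, 1]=(0 9 5 12 1 8 11)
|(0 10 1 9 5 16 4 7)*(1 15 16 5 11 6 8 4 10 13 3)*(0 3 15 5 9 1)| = 13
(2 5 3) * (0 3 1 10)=(0 3 2 5 1 10)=[3, 10, 5, 2, 4, 1, 6, 7, 8, 9, 0]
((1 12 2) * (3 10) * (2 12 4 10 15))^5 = ((1 4 10 3 15 2))^5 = (1 2 15 3 10 4)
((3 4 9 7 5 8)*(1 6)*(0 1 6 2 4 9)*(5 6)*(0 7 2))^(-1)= (0 1)(2 9 3 8 5 6 7 4)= ((0 1)(2 4 7 6 5 8 3 9))^(-1)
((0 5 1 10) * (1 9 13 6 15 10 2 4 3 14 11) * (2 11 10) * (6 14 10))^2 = ((0 5 9 13 14 6 15 2 4 3 10)(1 11))^2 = (0 9 14 15 4 10 5 13 6 2 3)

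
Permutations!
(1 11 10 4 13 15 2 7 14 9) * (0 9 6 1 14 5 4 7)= [9, 11, 0, 3, 13, 4, 1, 5, 8, 14, 7, 10, 12, 15, 6, 2]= (0 9 14 6 1 11 10 7 5 4 13 15 2)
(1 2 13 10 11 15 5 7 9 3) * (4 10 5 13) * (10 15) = (1 2 4 15 13 5 7 9 3)(10 11) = [0, 2, 4, 1, 15, 7, 6, 9, 8, 3, 11, 10, 12, 5, 14, 13]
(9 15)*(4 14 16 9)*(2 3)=(2 3)(4 14 16 9 15)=[0, 1, 3, 2, 14, 5, 6, 7, 8, 15, 10, 11, 12, 13, 16, 4, 9]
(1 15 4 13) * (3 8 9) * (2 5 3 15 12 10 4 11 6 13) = [0, 12, 5, 8, 2, 3, 13, 7, 9, 15, 4, 6, 10, 1, 14, 11] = (1 12 10 4 2 5 3 8 9 15 11 6 13)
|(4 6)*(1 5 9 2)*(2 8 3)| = 6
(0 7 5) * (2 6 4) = (0 7 5)(2 6 4) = [7, 1, 6, 3, 2, 0, 4, 5]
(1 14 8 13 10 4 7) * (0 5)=(0 5)(1 14 8 13 10 4 7)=[5, 14, 2, 3, 7, 0, 6, 1, 13, 9, 4, 11, 12, 10, 8]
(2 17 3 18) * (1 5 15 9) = (1 5 15 9)(2 17 3 18) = [0, 5, 17, 18, 4, 15, 6, 7, 8, 1, 10, 11, 12, 13, 14, 9, 16, 3, 2]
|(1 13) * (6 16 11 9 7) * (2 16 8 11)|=|(1 13)(2 16)(6 8 11 9 7)|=10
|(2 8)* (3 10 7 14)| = 4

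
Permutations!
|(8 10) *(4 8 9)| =4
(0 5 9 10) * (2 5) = (0 2 5 9 10) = [2, 1, 5, 3, 4, 9, 6, 7, 8, 10, 0]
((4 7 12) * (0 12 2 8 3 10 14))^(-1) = (0 14 10 3 8 2 7 4 12)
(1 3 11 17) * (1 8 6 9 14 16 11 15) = (1 3 15)(6 9 14 16 11 17 8) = [0, 3, 2, 15, 4, 5, 9, 7, 6, 14, 10, 17, 12, 13, 16, 1, 11, 8]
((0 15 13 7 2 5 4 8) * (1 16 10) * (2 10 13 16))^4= ((0 15 16 13 7 10 1 2 5 4 8))^4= (0 7 5 15 10 4 16 1 8 13 2)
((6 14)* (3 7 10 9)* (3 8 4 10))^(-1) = (3 7)(4 8 9 10)(6 14)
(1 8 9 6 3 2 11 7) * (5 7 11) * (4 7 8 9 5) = [0, 9, 4, 2, 7, 8, 3, 1, 5, 6, 10, 11] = (11)(1 9 6 3 2 4 7)(5 8)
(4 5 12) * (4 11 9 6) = [0, 1, 2, 3, 5, 12, 4, 7, 8, 6, 10, 9, 11] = (4 5 12 11 9 6)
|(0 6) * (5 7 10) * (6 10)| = |(0 10 5 7 6)| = 5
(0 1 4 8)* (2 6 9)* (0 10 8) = (0 1 4)(2 6 9)(8 10) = [1, 4, 6, 3, 0, 5, 9, 7, 10, 2, 8]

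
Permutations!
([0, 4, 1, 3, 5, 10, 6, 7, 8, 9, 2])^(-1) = [0, 2, 10, 3, 1, 4, 6, 7, 8, 9, 5]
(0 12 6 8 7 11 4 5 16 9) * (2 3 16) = (0 12 6 8 7 11 4 5 2 3 16 9) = [12, 1, 3, 16, 5, 2, 8, 11, 7, 0, 10, 4, 6, 13, 14, 15, 9]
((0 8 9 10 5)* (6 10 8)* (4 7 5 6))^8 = (10)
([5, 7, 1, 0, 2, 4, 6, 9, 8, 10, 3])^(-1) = [3, 2, 4, 10, 5, 0, 6, 1, 8, 7, 9]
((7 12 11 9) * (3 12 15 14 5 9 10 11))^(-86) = (5 14 15 7 9)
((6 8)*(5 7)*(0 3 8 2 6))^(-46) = (0 8 3)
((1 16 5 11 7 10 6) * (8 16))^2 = (1 16 11 10)(5 7 6 8)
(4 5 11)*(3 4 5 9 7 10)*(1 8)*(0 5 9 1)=(0 5 11 9 7 10 3 4 1 8)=[5, 8, 2, 4, 1, 11, 6, 10, 0, 7, 3, 9]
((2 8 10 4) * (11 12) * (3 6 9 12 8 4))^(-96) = (3 9 11 10 6 12 8)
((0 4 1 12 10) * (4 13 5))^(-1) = (0 10 12 1 4 5 13)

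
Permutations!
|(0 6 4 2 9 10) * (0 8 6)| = 6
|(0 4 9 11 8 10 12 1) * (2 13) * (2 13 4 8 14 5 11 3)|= 60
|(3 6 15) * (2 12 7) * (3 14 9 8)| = |(2 12 7)(3 6 15 14 9 8)| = 6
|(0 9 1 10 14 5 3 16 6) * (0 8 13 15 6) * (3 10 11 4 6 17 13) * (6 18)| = 30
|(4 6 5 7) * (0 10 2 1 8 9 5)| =10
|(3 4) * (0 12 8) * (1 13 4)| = 12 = |(0 12 8)(1 13 4 3)|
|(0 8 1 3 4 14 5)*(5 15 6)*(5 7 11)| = |(0 8 1 3 4 14 15 6 7 11 5)| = 11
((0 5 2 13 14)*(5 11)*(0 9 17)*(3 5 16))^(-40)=((0 11 16 3 5 2 13 14 9 17))^(-40)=(17)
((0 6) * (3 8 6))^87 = ((0 3 8 6))^87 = (0 6 8 3)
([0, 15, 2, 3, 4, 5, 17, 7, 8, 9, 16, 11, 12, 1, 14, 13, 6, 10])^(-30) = (6 10)(16 17)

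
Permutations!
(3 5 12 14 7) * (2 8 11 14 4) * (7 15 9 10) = (2 8 11 14 15 9 10 7 3 5 12 4) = [0, 1, 8, 5, 2, 12, 6, 3, 11, 10, 7, 14, 4, 13, 15, 9]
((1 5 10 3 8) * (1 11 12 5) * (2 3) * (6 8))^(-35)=(2 12 6 10 11 3 5 8)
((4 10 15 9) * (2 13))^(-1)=((2 13)(4 10 15 9))^(-1)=(2 13)(4 9 15 10)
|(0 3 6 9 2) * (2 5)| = |(0 3 6 9 5 2)| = 6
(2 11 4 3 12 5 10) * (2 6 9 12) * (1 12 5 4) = (1 12 4 3 2 11)(5 10 6 9) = [0, 12, 11, 2, 3, 10, 9, 7, 8, 5, 6, 1, 4]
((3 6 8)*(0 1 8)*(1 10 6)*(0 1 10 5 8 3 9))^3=((0 5 8 9)(1 3 10 6))^3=(0 9 8 5)(1 6 10 3)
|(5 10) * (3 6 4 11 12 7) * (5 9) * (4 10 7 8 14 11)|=12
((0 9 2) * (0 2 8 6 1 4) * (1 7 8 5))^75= (9)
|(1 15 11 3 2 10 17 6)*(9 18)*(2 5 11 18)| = 24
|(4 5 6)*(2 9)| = 6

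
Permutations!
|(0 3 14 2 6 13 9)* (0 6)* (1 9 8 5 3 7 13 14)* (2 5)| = |(0 7 13 8 2)(1 9 6 14 5 3)| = 30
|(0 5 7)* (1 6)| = |(0 5 7)(1 6)| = 6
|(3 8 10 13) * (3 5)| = 5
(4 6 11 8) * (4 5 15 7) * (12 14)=(4 6 11 8 5 15 7)(12 14)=[0, 1, 2, 3, 6, 15, 11, 4, 5, 9, 10, 8, 14, 13, 12, 7]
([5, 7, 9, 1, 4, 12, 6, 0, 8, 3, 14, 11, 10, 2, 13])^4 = [14, 12, 7, 5, 4, 13, 6, 10, 8, 0, 9, 11, 2, 1, 3]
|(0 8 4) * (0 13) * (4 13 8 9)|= |(0 9 4 8 13)|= 5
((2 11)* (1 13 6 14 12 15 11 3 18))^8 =(1 3 11 12 6)(2 15 14 13 18)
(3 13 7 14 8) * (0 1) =[1, 0, 2, 13, 4, 5, 6, 14, 3, 9, 10, 11, 12, 7, 8] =(0 1)(3 13 7 14 8)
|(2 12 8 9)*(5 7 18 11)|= |(2 12 8 9)(5 7 18 11)|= 4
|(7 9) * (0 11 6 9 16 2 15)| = |(0 11 6 9 7 16 2 15)| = 8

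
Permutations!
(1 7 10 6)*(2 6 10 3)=(10)(1 7 3 2 6)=[0, 7, 6, 2, 4, 5, 1, 3, 8, 9, 10]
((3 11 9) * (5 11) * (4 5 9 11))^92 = (11)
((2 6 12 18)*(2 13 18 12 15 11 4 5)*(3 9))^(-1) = ((2 6 15 11 4 5)(3 9)(13 18))^(-1) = (2 5 4 11 15 6)(3 9)(13 18)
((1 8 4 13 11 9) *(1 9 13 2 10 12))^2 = (13)(1 4 10)(2 12 8)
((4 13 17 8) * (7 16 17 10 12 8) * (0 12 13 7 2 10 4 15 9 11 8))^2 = ((0 12)(2 10 13 4 7 16 17)(8 15 9 11))^2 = (2 13 7 17 10 4 16)(8 9)(11 15)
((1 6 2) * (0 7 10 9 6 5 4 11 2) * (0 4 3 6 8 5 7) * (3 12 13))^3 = ((1 7 10 9 8 5 12 13 3 6 4 11 2))^3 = (1 9 12 6 2 10 5 3 11 7 8 13 4)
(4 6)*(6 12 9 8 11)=(4 12 9 8 11 6)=[0, 1, 2, 3, 12, 5, 4, 7, 11, 8, 10, 6, 9]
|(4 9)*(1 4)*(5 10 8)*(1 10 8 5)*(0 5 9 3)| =6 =|(0 5 8 1 4 3)(9 10)|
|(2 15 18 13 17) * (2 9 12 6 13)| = |(2 15 18)(6 13 17 9 12)| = 15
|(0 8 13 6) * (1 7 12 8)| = 7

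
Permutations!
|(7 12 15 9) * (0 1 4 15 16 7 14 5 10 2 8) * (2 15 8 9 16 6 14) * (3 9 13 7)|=12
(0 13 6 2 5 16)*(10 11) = (0 13 6 2 5 16)(10 11) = [13, 1, 5, 3, 4, 16, 2, 7, 8, 9, 11, 10, 12, 6, 14, 15, 0]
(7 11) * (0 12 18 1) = (0 12 18 1)(7 11) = [12, 0, 2, 3, 4, 5, 6, 11, 8, 9, 10, 7, 18, 13, 14, 15, 16, 17, 1]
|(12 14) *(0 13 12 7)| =5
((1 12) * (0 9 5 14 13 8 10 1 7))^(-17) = (0 14 10 7 5 8 12 9 13 1)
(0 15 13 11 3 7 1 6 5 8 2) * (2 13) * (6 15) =(0 6 5 8 13 11 3 7 1 15 2) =[6, 15, 0, 7, 4, 8, 5, 1, 13, 9, 10, 3, 12, 11, 14, 2]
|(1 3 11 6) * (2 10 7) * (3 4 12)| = |(1 4 12 3 11 6)(2 10 7)| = 6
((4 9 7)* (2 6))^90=(9)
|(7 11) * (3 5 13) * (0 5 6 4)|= 6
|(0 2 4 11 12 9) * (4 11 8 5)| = |(0 2 11 12 9)(4 8 5)| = 15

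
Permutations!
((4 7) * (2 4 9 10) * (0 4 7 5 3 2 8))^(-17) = ((0 4 5 3 2 7 9 10 8))^(-17) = (0 4 5 3 2 7 9 10 8)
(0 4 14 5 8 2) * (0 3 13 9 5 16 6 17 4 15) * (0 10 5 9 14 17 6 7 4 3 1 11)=(0 15 10 5 8 2 1 11)(3 13 14 16 7 4 17)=[15, 11, 1, 13, 17, 8, 6, 4, 2, 9, 5, 0, 12, 14, 16, 10, 7, 3]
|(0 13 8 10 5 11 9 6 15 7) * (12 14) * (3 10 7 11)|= 12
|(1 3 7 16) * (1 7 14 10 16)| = |(1 3 14 10 16 7)| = 6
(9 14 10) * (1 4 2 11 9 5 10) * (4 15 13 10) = (1 15 13 10 5 4 2 11 9 14) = [0, 15, 11, 3, 2, 4, 6, 7, 8, 14, 5, 9, 12, 10, 1, 13]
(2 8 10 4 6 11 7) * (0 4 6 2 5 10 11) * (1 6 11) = (0 4 2 8 1 6)(5 10 11 7) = [4, 6, 8, 3, 2, 10, 0, 5, 1, 9, 11, 7]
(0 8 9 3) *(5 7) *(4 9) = (0 8 4 9 3)(5 7) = [8, 1, 2, 0, 9, 7, 6, 5, 4, 3]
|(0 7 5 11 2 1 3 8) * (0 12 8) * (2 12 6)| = |(0 7 5 11 12 8 6 2 1 3)| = 10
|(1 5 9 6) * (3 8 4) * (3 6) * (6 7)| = 8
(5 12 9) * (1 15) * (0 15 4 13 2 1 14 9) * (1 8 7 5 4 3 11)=[15, 3, 8, 11, 13, 12, 6, 5, 7, 4, 10, 1, 0, 2, 9, 14]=(0 15 14 9 4 13 2 8 7 5 12)(1 3 11)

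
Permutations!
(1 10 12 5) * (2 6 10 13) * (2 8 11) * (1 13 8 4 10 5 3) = (1 8 11 2 6 5 13 4 10 12 3) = [0, 8, 6, 1, 10, 13, 5, 7, 11, 9, 12, 2, 3, 4]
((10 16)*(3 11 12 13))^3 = (3 13 12 11)(10 16)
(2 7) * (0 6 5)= [6, 1, 7, 3, 4, 0, 5, 2]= (0 6 5)(2 7)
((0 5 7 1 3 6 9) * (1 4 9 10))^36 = (10)(0 5 7 4 9)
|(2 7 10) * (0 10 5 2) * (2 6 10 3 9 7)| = 7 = |(0 3 9 7 5 6 10)|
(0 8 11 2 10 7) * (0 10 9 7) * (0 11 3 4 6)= [8, 1, 9, 4, 6, 5, 0, 10, 3, 7, 11, 2]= (0 8 3 4 6)(2 9 7 10 11)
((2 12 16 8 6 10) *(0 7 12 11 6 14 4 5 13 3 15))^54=(0 15 3 13 5 4 14 8 16 12 7)(2 6)(10 11)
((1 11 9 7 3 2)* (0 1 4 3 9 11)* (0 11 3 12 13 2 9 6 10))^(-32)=((0 1 11 3 9 7 6 10)(2 4 12 13))^(-32)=(13)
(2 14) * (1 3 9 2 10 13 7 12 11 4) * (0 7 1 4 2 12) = (0 7)(1 3 9 12 11 2 14 10 13) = [7, 3, 14, 9, 4, 5, 6, 0, 8, 12, 13, 2, 11, 1, 10]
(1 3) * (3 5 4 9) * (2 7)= (1 5 4 9 3)(2 7)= [0, 5, 7, 1, 9, 4, 6, 2, 8, 3]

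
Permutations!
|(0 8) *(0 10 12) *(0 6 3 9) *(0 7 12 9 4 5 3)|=21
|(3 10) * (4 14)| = 2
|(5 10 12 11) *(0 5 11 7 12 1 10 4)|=|(0 5 4)(1 10)(7 12)|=6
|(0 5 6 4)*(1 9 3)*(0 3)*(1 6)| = |(0 5 1 9)(3 6 4)| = 12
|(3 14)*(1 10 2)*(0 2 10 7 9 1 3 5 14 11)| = |(0 2 3 11)(1 7 9)(5 14)| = 12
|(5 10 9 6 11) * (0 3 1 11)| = 8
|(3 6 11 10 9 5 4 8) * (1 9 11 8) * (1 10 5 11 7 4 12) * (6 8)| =30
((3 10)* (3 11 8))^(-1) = ((3 10 11 8))^(-1) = (3 8 11 10)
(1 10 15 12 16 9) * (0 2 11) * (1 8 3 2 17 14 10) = [17, 1, 11, 2, 4, 5, 6, 7, 3, 8, 15, 0, 16, 13, 10, 12, 9, 14] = (0 17 14 10 15 12 16 9 8 3 2 11)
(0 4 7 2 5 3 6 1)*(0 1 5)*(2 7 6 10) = (0 4 6 5 3 10 2) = [4, 1, 0, 10, 6, 3, 5, 7, 8, 9, 2]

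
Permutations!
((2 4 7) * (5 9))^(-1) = ((2 4 7)(5 9))^(-1) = (2 7 4)(5 9)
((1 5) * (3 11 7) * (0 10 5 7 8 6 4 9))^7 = ((0 10 5 1 7 3 11 8 6 4 9))^7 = (0 8 1 9 11 5 4 3 10 6 7)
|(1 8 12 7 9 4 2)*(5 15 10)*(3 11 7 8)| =|(1 3 11 7 9 4 2)(5 15 10)(8 12)| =42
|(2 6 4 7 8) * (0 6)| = 6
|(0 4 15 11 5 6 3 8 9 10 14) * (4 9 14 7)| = 12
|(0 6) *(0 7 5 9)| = |(0 6 7 5 9)| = 5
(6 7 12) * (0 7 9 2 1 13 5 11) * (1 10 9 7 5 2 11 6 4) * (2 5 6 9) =(0 6 7 12 4 1 13 5 9 11)(2 10) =[6, 13, 10, 3, 1, 9, 7, 12, 8, 11, 2, 0, 4, 5]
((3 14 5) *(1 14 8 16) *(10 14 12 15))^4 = (1 14 16 10 8 15 3 12 5)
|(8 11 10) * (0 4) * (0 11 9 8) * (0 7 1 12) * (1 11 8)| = |(0 4 8 9 1 12)(7 11 10)| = 6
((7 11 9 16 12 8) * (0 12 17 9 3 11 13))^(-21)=(17)(0 13 7 8 12)(3 11)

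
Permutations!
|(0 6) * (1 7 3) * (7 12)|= 4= |(0 6)(1 12 7 3)|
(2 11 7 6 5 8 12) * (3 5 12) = (2 11 7 6 12)(3 5 8) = [0, 1, 11, 5, 4, 8, 12, 6, 3, 9, 10, 7, 2]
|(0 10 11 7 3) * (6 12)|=|(0 10 11 7 3)(6 12)|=10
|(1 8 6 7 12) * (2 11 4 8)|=|(1 2 11 4 8 6 7 12)|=8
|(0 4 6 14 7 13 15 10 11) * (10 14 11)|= 4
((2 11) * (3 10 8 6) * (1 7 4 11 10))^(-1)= ((1 7 4 11 2 10 8 6 3))^(-1)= (1 3 6 8 10 2 11 4 7)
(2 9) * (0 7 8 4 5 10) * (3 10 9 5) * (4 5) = (0 7 8 5 9 2 4 3 10) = [7, 1, 4, 10, 3, 9, 6, 8, 5, 2, 0]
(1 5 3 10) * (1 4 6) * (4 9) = (1 5 3 10 9 4 6) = [0, 5, 2, 10, 6, 3, 1, 7, 8, 4, 9]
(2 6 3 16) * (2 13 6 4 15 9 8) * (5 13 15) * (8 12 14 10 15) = [0, 1, 4, 16, 5, 13, 3, 7, 2, 12, 15, 11, 14, 6, 10, 9, 8] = (2 4 5 13 6 3 16 8)(9 12 14 10 15)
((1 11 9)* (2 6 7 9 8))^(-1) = ((1 11 8 2 6 7 9))^(-1) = (1 9 7 6 2 8 11)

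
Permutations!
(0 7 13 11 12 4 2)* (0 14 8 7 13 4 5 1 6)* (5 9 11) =(0 13 5 1 6)(2 14 8 7 4)(9 11 12) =[13, 6, 14, 3, 2, 1, 0, 4, 7, 11, 10, 12, 9, 5, 8]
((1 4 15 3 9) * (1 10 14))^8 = ((1 4 15 3 9 10 14))^8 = (1 4 15 3 9 10 14)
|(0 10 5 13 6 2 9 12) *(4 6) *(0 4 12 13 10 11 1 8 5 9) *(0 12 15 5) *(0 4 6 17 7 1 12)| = 5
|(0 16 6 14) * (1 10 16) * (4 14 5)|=8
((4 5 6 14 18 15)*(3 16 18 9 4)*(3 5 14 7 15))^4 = (3 16 18)(4 14 9)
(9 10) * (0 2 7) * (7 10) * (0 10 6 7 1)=(0 2 6 7 10 9 1)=[2, 0, 6, 3, 4, 5, 7, 10, 8, 1, 9]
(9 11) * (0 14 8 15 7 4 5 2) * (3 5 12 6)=[14, 1, 0, 5, 12, 2, 3, 4, 15, 11, 10, 9, 6, 13, 8, 7]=(0 14 8 15 7 4 12 6 3 5 2)(9 11)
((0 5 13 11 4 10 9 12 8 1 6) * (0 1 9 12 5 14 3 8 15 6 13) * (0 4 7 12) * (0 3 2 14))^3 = (1 7 6 11 15 13 12)(2 14)(3 5)(4 8)(9 10)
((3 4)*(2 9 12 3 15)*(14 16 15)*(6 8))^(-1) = (2 15 16 14 4 3 12 9)(6 8)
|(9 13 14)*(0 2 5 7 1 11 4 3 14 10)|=12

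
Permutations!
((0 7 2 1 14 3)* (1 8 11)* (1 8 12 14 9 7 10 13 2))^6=((0 10 13 2 12 14 3)(1 9 7)(8 11))^6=(0 3 14 12 2 13 10)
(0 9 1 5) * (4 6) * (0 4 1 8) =(0 9 8)(1 5 4 6) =[9, 5, 2, 3, 6, 4, 1, 7, 0, 8]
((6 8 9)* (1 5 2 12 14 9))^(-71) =(1 5 2 12 14 9 6 8)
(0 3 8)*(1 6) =(0 3 8)(1 6) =[3, 6, 2, 8, 4, 5, 1, 7, 0]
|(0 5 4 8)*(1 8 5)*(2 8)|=4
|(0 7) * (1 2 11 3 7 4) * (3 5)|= 8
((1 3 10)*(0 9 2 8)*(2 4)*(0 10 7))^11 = (0 4 8 1 7 9 2 10 3) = ((0 9 4 2 8 10 1 3 7))^11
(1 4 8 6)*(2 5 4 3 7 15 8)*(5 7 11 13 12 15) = [0, 3, 7, 11, 2, 4, 1, 5, 6, 9, 10, 13, 15, 12, 14, 8] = (1 3 11 13 12 15 8 6)(2 7 5 4)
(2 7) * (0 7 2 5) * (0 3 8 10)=(0 7 5 3 8 10)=[7, 1, 2, 8, 4, 3, 6, 5, 10, 9, 0]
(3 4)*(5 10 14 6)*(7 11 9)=[0, 1, 2, 4, 3, 10, 5, 11, 8, 7, 14, 9, 12, 13, 6]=(3 4)(5 10 14 6)(7 11 9)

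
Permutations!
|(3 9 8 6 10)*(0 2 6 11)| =|(0 2 6 10 3 9 8 11)| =8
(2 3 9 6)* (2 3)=(3 9 6)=[0, 1, 2, 9, 4, 5, 3, 7, 8, 6]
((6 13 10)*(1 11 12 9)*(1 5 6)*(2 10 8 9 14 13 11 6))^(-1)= (1 10 2 5 9 8 13 14 12 11 6)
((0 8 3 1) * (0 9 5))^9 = (0 1)(3 5)(8 9)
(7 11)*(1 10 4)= (1 10 4)(7 11)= [0, 10, 2, 3, 1, 5, 6, 11, 8, 9, 4, 7]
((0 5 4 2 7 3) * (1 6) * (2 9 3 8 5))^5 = (0 4 7 3 5 2 9 8)(1 6) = ((0 2 7 8 5 4 9 3)(1 6))^5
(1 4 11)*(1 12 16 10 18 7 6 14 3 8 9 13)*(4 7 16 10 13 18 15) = [0, 7, 2, 8, 11, 5, 14, 6, 9, 18, 15, 12, 10, 1, 3, 4, 13, 17, 16] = (1 7 6 14 3 8 9 18 16 13)(4 11 12 10 15)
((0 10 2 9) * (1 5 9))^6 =((0 10 2 1 5 9))^6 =(10)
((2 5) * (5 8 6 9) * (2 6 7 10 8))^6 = ((5 6 9)(7 10 8))^6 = (10)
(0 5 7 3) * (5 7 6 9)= [7, 1, 2, 0, 4, 6, 9, 3, 8, 5]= (0 7 3)(5 6 9)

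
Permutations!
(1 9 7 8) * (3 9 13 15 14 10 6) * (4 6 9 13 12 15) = (1 12 15 14 10 9 7 8)(3 13 4 6) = [0, 12, 2, 13, 6, 5, 3, 8, 1, 7, 9, 11, 15, 4, 10, 14]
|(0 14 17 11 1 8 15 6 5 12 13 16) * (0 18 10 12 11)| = 30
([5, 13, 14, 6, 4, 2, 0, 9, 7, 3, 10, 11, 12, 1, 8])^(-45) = [0, 13, 2, 3, 4, 5, 6, 7, 8, 9, 10, 11, 12, 1, 14]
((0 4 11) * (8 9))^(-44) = (0 4 11) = ((0 4 11)(8 9))^(-44)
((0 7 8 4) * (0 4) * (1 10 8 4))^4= (0 10 4)(1 7 8)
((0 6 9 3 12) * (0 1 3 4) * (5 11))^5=(0 6 9 4)(1 12 3)(5 11)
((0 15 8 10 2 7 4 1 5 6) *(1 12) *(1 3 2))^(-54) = (0 8 1 6 15 10 5)(2 7 4 12 3)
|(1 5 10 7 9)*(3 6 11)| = |(1 5 10 7 9)(3 6 11)| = 15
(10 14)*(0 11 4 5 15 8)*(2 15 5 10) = (0 11 4 10 14 2 15 8) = [11, 1, 15, 3, 10, 5, 6, 7, 0, 9, 14, 4, 12, 13, 2, 8]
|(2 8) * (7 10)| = |(2 8)(7 10)| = 2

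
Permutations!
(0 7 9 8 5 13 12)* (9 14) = (0 7 14 9 8 5 13 12) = [7, 1, 2, 3, 4, 13, 6, 14, 5, 8, 10, 11, 0, 12, 9]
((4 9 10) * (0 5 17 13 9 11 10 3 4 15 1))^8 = (0 10 3 17 1 11 9 5 15 4 13)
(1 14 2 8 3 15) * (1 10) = (1 14 2 8 3 15 10) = [0, 14, 8, 15, 4, 5, 6, 7, 3, 9, 1, 11, 12, 13, 2, 10]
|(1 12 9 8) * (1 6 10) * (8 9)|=5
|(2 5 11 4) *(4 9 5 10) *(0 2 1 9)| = 8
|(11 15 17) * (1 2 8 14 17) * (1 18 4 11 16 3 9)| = 8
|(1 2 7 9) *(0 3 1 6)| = 7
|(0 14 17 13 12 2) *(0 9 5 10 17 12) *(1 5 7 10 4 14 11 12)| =36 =|(0 11 12 2 9 7 10 17 13)(1 5 4 14)|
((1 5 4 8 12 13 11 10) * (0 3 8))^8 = ((0 3 8 12 13 11 10 1 5 4))^8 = (0 5 10 13 8)(1 11 12 3 4)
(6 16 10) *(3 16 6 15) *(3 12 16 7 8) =(3 7 8)(10 15 12 16) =[0, 1, 2, 7, 4, 5, 6, 8, 3, 9, 15, 11, 16, 13, 14, 12, 10]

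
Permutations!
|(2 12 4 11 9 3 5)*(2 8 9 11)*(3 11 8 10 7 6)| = |(2 12 4)(3 5 10 7 6)(8 9 11)| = 15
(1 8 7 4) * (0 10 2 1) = (0 10 2 1 8 7 4) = [10, 8, 1, 3, 0, 5, 6, 4, 7, 9, 2]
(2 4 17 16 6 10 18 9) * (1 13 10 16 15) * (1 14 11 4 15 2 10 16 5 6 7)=[0, 13, 15, 3, 17, 6, 5, 1, 8, 10, 18, 4, 12, 16, 11, 14, 7, 2, 9]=(1 13 16 7)(2 15 14 11 4 17)(5 6)(9 10 18)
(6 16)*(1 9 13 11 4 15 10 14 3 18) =[0, 9, 2, 18, 15, 5, 16, 7, 8, 13, 14, 4, 12, 11, 3, 10, 6, 17, 1] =(1 9 13 11 4 15 10 14 3 18)(6 16)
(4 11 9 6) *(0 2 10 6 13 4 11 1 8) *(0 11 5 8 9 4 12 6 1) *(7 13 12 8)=(0 2 10 1 9 12 6 5 7 13 8 11 4)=[2, 9, 10, 3, 0, 7, 5, 13, 11, 12, 1, 4, 6, 8]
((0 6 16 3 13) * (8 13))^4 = (0 8 16)(3 6 13)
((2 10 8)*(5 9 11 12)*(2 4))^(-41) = ((2 10 8 4)(5 9 11 12))^(-41) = (2 4 8 10)(5 12 11 9)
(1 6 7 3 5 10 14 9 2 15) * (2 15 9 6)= (1 2 9 15)(3 5 10 14 6 7)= [0, 2, 9, 5, 4, 10, 7, 3, 8, 15, 14, 11, 12, 13, 6, 1]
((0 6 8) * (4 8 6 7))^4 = ((0 7 4 8))^4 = (8)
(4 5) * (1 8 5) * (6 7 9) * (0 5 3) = (0 5 4 1 8 3)(6 7 9) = [5, 8, 2, 0, 1, 4, 7, 9, 3, 6]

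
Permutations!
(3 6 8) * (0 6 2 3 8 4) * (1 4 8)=(0 6 8 1 4)(2 3)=[6, 4, 3, 2, 0, 5, 8, 7, 1]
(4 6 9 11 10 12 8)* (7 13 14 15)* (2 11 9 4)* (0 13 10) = (0 13 14 15 7 10 12 8 2 11)(4 6) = [13, 1, 11, 3, 6, 5, 4, 10, 2, 9, 12, 0, 8, 14, 15, 7]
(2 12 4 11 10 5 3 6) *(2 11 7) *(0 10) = (0 10 5 3 6 11)(2 12 4 7) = [10, 1, 12, 6, 7, 3, 11, 2, 8, 9, 5, 0, 4]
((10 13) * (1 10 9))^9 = (1 10 13 9)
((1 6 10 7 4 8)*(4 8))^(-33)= (1 10 8 6 7)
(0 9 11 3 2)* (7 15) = (0 9 11 3 2)(7 15) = [9, 1, 0, 2, 4, 5, 6, 15, 8, 11, 10, 3, 12, 13, 14, 7]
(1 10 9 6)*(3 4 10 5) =(1 5 3 4 10 9 6) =[0, 5, 2, 4, 10, 3, 1, 7, 8, 6, 9]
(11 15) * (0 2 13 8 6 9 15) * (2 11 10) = (0 11)(2 13 8 6 9 15 10) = [11, 1, 13, 3, 4, 5, 9, 7, 6, 15, 2, 0, 12, 8, 14, 10]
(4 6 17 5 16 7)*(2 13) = (2 13)(4 6 17 5 16 7) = [0, 1, 13, 3, 6, 16, 17, 4, 8, 9, 10, 11, 12, 2, 14, 15, 7, 5]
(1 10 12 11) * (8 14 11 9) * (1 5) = (1 10 12 9 8 14 11 5) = [0, 10, 2, 3, 4, 1, 6, 7, 14, 8, 12, 5, 9, 13, 11]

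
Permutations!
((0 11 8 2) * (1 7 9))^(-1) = ((0 11 8 2)(1 7 9))^(-1) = (0 2 8 11)(1 9 7)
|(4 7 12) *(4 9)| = |(4 7 12 9)| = 4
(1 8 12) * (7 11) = [0, 8, 2, 3, 4, 5, 6, 11, 12, 9, 10, 7, 1] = (1 8 12)(7 11)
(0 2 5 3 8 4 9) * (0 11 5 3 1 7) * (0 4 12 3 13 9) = (0 2 13 9 11 5 1 7 4)(3 8 12) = [2, 7, 13, 8, 0, 1, 6, 4, 12, 11, 10, 5, 3, 9]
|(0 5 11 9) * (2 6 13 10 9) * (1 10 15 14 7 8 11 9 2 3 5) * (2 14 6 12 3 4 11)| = |(0 1 10 14 7 8 2 12 3 5 9)(4 11)(6 13 15)| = 66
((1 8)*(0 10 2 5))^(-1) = ((0 10 2 5)(1 8))^(-1) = (0 5 2 10)(1 8)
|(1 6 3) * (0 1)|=4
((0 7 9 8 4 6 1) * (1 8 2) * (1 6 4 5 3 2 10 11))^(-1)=(0 1 11 10 9 7)(2 3 5 8 6)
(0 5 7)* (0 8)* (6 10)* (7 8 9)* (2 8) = (0 5 2 8)(6 10)(7 9) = [5, 1, 8, 3, 4, 2, 10, 9, 0, 7, 6]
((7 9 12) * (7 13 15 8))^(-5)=((7 9 12 13 15 8))^(-5)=(7 9 12 13 15 8)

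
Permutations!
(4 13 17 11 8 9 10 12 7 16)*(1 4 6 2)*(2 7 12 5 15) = (1 4 13 17 11 8 9 10 5 15 2)(6 7 16) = [0, 4, 1, 3, 13, 15, 7, 16, 9, 10, 5, 8, 12, 17, 14, 2, 6, 11]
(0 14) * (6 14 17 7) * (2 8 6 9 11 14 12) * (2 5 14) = (0 17 7 9 11 2 8 6 12 5 14) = [17, 1, 8, 3, 4, 14, 12, 9, 6, 11, 10, 2, 5, 13, 0, 15, 16, 7]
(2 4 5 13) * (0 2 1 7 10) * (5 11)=(0 2 4 11 5 13 1 7 10)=[2, 7, 4, 3, 11, 13, 6, 10, 8, 9, 0, 5, 12, 1]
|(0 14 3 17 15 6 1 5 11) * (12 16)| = |(0 14 3 17 15 6 1 5 11)(12 16)| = 18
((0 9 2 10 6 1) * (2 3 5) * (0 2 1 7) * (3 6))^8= ((0 9 6 7)(1 2 10 3 5))^8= (1 3 2 5 10)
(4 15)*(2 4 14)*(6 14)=[0, 1, 4, 3, 15, 5, 14, 7, 8, 9, 10, 11, 12, 13, 2, 6]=(2 4 15 6 14)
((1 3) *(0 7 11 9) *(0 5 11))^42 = (11)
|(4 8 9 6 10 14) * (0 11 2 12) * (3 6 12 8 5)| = |(0 11 2 8 9 12)(3 6 10 14 4 5)| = 6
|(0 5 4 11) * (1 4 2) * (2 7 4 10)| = 15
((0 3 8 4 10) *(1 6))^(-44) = (0 3 8 4 10)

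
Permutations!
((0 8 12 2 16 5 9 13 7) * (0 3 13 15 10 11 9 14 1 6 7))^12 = (16)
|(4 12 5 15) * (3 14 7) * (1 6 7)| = 20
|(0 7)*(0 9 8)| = |(0 7 9 8)| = 4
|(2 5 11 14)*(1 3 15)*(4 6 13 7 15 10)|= 8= |(1 3 10 4 6 13 7 15)(2 5 11 14)|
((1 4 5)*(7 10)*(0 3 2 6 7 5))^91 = ((0 3 2 6 7 10 5 1 4))^91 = (0 3 2 6 7 10 5 1 4)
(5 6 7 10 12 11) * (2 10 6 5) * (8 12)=(2 10 8 12 11)(6 7)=[0, 1, 10, 3, 4, 5, 7, 6, 12, 9, 8, 2, 11]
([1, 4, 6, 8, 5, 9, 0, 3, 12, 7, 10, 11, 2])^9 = [2, 6, 8, 9, 0, 1, 12, 5, 7, 4, 10, 11, 3]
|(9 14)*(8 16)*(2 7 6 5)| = |(2 7 6 5)(8 16)(9 14)| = 4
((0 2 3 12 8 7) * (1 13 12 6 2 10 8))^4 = (1 13 12)(2 3 6)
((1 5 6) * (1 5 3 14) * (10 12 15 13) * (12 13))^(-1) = (1 14 3)(5 6)(10 13)(12 15) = ((1 3 14)(5 6)(10 13)(12 15))^(-1)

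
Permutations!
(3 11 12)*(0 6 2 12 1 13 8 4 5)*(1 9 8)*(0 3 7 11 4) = (0 6 2 12 7 11 9 8)(1 13)(3 4 5) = [6, 13, 12, 4, 5, 3, 2, 11, 0, 8, 10, 9, 7, 1]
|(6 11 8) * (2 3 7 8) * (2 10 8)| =12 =|(2 3 7)(6 11 10 8)|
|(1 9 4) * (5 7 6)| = 3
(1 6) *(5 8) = (1 6)(5 8) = [0, 6, 2, 3, 4, 8, 1, 7, 5]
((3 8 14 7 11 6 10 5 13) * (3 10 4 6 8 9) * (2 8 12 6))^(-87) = ((2 8 14 7 11 12 6 4)(3 9)(5 13 10))^(-87) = (2 8 14 7 11 12 6 4)(3 9)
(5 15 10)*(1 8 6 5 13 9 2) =(1 8 6 5 15 10 13 9 2) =[0, 8, 1, 3, 4, 15, 5, 7, 6, 2, 13, 11, 12, 9, 14, 10]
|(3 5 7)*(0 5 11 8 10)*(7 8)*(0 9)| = 15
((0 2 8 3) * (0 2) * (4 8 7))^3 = ((2 7 4 8 3))^3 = (2 8 7 3 4)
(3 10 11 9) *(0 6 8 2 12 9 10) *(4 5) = [6, 1, 12, 0, 5, 4, 8, 7, 2, 3, 11, 10, 9] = (0 6 8 2 12 9 3)(4 5)(10 11)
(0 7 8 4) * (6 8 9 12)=(0 7 9 12 6 8 4)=[7, 1, 2, 3, 0, 5, 8, 9, 4, 12, 10, 11, 6]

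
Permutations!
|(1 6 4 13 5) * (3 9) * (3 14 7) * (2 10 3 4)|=11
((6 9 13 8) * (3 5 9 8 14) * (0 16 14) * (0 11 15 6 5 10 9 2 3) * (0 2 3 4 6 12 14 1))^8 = (0 1 16)(2 13 8 12 10 4 11 5 14 9 6 15 3)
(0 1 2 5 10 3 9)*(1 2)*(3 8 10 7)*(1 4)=[2, 4, 5, 9, 1, 7, 6, 3, 10, 0, 8]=(0 2 5 7 3 9)(1 4)(8 10)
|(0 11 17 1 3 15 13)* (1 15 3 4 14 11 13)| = 6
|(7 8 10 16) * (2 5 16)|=6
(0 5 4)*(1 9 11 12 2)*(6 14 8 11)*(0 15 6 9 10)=(0 5 4 15 6 14 8 11 12 2 1 10)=[5, 10, 1, 3, 15, 4, 14, 7, 11, 9, 0, 12, 2, 13, 8, 6]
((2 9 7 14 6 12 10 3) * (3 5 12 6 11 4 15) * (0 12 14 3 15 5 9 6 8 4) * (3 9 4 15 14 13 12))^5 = ((0 3 2 6 8 15 14 11)(4 5 13 12 10)(7 9))^5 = (0 15 2 11 8 3 14 6)(7 9)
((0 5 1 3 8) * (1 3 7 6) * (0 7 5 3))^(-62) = (0 3 8 7 6 1 5)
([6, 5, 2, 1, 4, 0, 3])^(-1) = (0 5 1 3 6)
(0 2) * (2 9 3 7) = (0 9 3 7 2) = [9, 1, 0, 7, 4, 5, 6, 2, 8, 3]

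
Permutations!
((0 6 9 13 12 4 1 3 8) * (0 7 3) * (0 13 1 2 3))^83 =((0 6 9 1 13 12 4 2 3 8 7))^83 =(0 4 6 2 9 3 1 8 13 7 12)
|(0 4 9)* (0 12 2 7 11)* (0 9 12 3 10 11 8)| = 12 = |(0 4 12 2 7 8)(3 10 11 9)|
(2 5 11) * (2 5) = (5 11) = [0, 1, 2, 3, 4, 11, 6, 7, 8, 9, 10, 5]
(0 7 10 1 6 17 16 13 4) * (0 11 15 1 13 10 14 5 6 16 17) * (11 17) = [7, 16, 2, 3, 17, 6, 0, 14, 8, 9, 13, 15, 12, 4, 5, 1, 10, 11] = (0 7 14 5 6)(1 16 10 13 4 17 11 15)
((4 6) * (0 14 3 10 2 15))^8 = ((0 14 3 10 2 15)(4 6))^8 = (0 3 2)(10 15 14)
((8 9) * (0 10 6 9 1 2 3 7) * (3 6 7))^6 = ((0 10 7)(1 2 6 9 8))^6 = (10)(1 2 6 9 8)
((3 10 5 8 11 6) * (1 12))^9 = (1 12)(3 8)(5 6)(10 11)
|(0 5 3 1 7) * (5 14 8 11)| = 8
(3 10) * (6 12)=[0, 1, 2, 10, 4, 5, 12, 7, 8, 9, 3, 11, 6]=(3 10)(6 12)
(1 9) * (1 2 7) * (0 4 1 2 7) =[4, 9, 0, 3, 1, 5, 6, 2, 8, 7] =(0 4 1 9 7 2)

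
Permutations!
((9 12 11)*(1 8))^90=((1 8)(9 12 11))^90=(12)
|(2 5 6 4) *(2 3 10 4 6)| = |(2 5)(3 10 4)| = 6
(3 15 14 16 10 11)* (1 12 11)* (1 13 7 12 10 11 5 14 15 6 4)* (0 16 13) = (0 16 11 3 6 4 1 10)(5 14 13 7 12) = [16, 10, 2, 6, 1, 14, 4, 12, 8, 9, 0, 3, 5, 7, 13, 15, 11]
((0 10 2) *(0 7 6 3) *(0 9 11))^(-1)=((0 10 2 7 6 3 9 11))^(-1)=(0 11 9 3 6 7 2 10)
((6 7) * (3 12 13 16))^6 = ((3 12 13 16)(6 7))^6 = (3 13)(12 16)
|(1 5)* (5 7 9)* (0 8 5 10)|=7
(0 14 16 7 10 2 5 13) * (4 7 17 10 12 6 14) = (0 4 7 12 6 14 16 17 10 2 5 13) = [4, 1, 5, 3, 7, 13, 14, 12, 8, 9, 2, 11, 6, 0, 16, 15, 17, 10]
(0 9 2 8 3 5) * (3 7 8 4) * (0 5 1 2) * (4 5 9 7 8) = (0 7 4 3 1 2 5 9) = [7, 2, 5, 1, 3, 9, 6, 4, 8, 0]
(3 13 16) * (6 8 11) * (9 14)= (3 13 16)(6 8 11)(9 14)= [0, 1, 2, 13, 4, 5, 8, 7, 11, 14, 10, 6, 12, 16, 9, 15, 3]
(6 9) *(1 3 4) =[0, 3, 2, 4, 1, 5, 9, 7, 8, 6] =(1 3 4)(6 9)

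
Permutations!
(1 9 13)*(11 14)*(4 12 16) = [0, 9, 2, 3, 12, 5, 6, 7, 8, 13, 10, 14, 16, 1, 11, 15, 4] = (1 9 13)(4 12 16)(11 14)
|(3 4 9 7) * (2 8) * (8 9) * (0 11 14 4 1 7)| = |(0 11 14 4 8 2 9)(1 7 3)| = 21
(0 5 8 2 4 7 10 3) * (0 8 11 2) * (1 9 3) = (0 5 11 2 4 7 10 1 9 3 8) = [5, 9, 4, 8, 7, 11, 6, 10, 0, 3, 1, 2]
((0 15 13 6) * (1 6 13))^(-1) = (0 6 1 15)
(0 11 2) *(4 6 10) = (0 11 2)(4 6 10) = [11, 1, 0, 3, 6, 5, 10, 7, 8, 9, 4, 2]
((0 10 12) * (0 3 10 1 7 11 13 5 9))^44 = ((0 1 7 11 13 5 9)(3 10 12))^44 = (0 7 13 9 1 11 5)(3 12 10)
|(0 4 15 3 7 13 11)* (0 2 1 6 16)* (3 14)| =|(0 4 15 14 3 7 13 11 2 1 6 16)| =12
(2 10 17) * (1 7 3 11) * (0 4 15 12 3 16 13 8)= (0 4 15 12 3 11 1 7 16 13 8)(2 10 17)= [4, 7, 10, 11, 15, 5, 6, 16, 0, 9, 17, 1, 3, 8, 14, 12, 13, 2]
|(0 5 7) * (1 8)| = 6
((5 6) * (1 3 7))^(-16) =(1 7 3)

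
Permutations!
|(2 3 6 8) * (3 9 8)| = |(2 9 8)(3 6)| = 6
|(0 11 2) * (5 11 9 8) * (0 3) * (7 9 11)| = 4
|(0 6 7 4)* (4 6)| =2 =|(0 4)(6 7)|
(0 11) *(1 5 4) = (0 11)(1 5 4) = [11, 5, 2, 3, 1, 4, 6, 7, 8, 9, 10, 0]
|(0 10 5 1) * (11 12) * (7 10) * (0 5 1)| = |(0 7 10 1 5)(11 12)| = 10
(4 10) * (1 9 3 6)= [0, 9, 2, 6, 10, 5, 1, 7, 8, 3, 4]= (1 9 3 6)(4 10)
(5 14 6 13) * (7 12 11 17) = (5 14 6 13)(7 12 11 17) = [0, 1, 2, 3, 4, 14, 13, 12, 8, 9, 10, 17, 11, 5, 6, 15, 16, 7]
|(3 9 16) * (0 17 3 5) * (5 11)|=|(0 17 3 9 16 11 5)|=7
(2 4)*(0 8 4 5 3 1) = (0 8 4 2 5 3 1) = [8, 0, 5, 1, 2, 3, 6, 7, 4]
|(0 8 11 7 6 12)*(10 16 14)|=6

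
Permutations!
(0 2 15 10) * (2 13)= (0 13 2 15 10)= [13, 1, 15, 3, 4, 5, 6, 7, 8, 9, 0, 11, 12, 2, 14, 10]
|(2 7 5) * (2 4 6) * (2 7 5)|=|(2 5 4 6 7)|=5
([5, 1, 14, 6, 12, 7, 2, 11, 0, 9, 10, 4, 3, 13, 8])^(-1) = (0 8 14 2 6 3 12 4 11 7 5)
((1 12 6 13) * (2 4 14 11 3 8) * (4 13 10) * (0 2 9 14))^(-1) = (0 4 10 6 12 1 13 2)(3 11 14 9 8)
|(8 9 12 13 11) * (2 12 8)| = 4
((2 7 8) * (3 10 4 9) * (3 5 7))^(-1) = ((2 3 10 4 9 5 7 8))^(-1) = (2 8 7 5 9 4 10 3)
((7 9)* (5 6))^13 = ((5 6)(7 9))^13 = (5 6)(7 9)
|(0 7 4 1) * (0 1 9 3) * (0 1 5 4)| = |(0 7)(1 5 4 9 3)| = 10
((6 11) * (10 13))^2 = ((6 11)(10 13))^2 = (13)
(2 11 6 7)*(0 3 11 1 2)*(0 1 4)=[3, 2, 4, 11, 0, 5, 7, 1, 8, 9, 10, 6]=(0 3 11 6 7 1 2 4)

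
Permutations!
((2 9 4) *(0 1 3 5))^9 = (9)(0 1 3 5)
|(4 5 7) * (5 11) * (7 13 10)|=6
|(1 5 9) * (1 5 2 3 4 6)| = |(1 2 3 4 6)(5 9)| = 10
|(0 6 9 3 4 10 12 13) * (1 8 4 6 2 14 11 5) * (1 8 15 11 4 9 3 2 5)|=|(0 5 8 9 2 14 4 10 12 13)(1 15 11)(3 6)|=30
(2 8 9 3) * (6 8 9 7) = (2 9 3)(6 8 7) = [0, 1, 9, 2, 4, 5, 8, 6, 7, 3]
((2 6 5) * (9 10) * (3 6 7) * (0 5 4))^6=((0 5 2 7 3 6 4)(9 10))^6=(10)(0 4 6 3 7 2 5)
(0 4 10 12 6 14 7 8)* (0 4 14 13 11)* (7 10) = (0 14 10 12 6 13 11)(4 7 8) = [14, 1, 2, 3, 7, 5, 13, 8, 4, 9, 12, 0, 6, 11, 10]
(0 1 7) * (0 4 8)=[1, 7, 2, 3, 8, 5, 6, 4, 0]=(0 1 7 4 8)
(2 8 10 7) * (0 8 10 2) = (0 8 2 10 7) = [8, 1, 10, 3, 4, 5, 6, 0, 2, 9, 7]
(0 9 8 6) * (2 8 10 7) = (0 9 10 7 2 8 6) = [9, 1, 8, 3, 4, 5, 0, 2, 6, 10, 7]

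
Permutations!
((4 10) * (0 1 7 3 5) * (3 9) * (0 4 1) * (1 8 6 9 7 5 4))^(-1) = (1 5)(3 9 6 8 10 4)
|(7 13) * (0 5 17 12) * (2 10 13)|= 4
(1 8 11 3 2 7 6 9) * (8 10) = [0, 10, 7, 2, 4, 5, 9, 6, 11, 1, 8, 3] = (1 10 8 11 3 2 7 6 9)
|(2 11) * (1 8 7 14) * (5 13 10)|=|(1 8 7 14)(2 11)(5 13 10)|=12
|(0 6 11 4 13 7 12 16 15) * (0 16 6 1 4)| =8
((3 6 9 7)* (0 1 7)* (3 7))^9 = ((0 1 3 6 9))^9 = (0 9 6 3 1)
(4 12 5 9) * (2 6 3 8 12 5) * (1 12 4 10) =(1 12 2 6 3 8 4 5 9 10) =[0, 12, 6, 8, 5, 9, 3, 7, 4, 10, 1, 11, 2]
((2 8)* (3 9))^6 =(9)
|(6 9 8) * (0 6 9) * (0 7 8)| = |(0 6 7 8 9)| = 5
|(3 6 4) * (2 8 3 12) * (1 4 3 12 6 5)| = |(1 4 6 3 5)(2 8 12)| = 15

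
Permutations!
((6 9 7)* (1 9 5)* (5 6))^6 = ((1 9 7 5))^6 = (1 7)(5 9)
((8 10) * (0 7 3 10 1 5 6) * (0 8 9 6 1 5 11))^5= ((0 7 3 10 9 6 8 5 1 11))^5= (0 6)(1 10)(3 5)(7 8)(9 11)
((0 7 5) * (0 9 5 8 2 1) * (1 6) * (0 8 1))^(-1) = (0 6 2 8 1 7)(5 9)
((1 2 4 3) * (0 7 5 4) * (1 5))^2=((0 7 1 2)(3 5 4))^2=(0 1)(2 7)(3 4 5)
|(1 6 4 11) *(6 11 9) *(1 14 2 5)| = |(1 11 14 2 5)(4 9 6)| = 15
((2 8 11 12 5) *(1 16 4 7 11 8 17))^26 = (1 17 2 5 12 11 7 4 16)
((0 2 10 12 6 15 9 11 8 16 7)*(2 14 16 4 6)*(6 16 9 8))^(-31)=(0 7 16 4 8 15 6 11 9 14)(2 12 10)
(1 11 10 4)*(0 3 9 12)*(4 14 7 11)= (0 3 9 12)(1 4)(7 11 10 14)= [3, 4, 2, 9, 1, 5, 6, 11, 8, 12, 14, 10, 0, 13, 7]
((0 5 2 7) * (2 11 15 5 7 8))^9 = ((0 7)(2 8)(5 11 15))^9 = (15)(0 7)(2 8)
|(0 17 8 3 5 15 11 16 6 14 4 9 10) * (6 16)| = |(0 17 8 3 5 15 11 6 14 4 9 10)| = 12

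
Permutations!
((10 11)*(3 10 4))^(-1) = (3 4 11 10)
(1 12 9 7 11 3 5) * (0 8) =[8, 12, 2, 5, 4, 1, 6, 11, 0, 7, 10, 3, 9] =(0 8)(1 12 9 7 11 3 5)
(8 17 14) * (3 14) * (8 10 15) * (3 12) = (3 14 10 15 8 17 12) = [0, 1, 2, 14, 4, 5, 6, 7, 17, 9, 15, 11, 3, 13, 10, 8, 16, 12]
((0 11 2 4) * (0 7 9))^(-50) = ((0 11 2 4 7 9))^(-50) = (0 7 2)(4 11 9)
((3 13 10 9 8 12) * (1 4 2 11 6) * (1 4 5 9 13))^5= (1 3 12 8 9 5)(2 11 6 4)(10 13)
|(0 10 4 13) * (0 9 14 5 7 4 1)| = |(0 10 1)(4 13 9 14 5 7)| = 6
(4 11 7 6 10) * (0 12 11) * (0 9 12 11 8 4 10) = (0 11 7 6)(4 9 12 8) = [11, 1, 2, 3, 9, 5, 0, 6, 4, 12, 10, 7, 8]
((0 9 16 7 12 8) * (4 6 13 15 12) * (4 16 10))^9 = (7 16)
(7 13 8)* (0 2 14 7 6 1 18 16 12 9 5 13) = (0 2 14 7)(1 18 16 12 9 5 13 8 6) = [2, 18, 14, 3, 4, 13, 1, 0, 6, 5, 10, 11, 9, 8, 7, 15, 12, 17, 16]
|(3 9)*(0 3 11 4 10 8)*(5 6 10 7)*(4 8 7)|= |(0 3 9 11 8)(5 6 10 7)|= 20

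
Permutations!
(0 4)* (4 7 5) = (0 7 5 4) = [7, 1, 2, 3, 0, 4, 6, 5]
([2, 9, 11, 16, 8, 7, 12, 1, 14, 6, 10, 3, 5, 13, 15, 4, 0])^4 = (0 16 3 11 2)(1 5 6)(7 12 9)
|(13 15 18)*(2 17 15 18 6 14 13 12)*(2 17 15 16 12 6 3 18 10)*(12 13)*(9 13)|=12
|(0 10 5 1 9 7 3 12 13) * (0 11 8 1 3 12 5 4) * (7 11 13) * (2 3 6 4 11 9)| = 10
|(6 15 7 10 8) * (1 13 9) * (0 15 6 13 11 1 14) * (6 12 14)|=10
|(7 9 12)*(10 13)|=|(7 9 12)(10 13)|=6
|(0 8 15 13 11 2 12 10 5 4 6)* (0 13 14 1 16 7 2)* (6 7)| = 18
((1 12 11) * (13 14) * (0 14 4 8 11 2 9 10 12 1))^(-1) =((0 14 13 4 8 11)(2 9 10 12))^(-1) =(0 11 8 4 13 14)(2 12 10 9)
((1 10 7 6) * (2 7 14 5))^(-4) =((1 10 14 5 2 7 6))^(-4) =(1 5 6 14 7 10 2)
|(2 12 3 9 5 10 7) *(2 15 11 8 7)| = 12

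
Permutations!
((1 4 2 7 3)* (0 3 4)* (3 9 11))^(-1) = (0 1 3 11 9)(2 4 7)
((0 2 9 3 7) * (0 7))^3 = ((0 2 9 3))^3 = (0 3 9 2)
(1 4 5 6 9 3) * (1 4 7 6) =(1 7 6 9 3 4 5) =[0, 7, 2, 4, 5, 1, 9, 6, 8, 3]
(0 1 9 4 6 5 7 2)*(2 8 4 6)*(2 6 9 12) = [1, 12, 0, 3, 6, 7, 5, 8, 4, 9, 10, 11, 2] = (0 1 12 2)(4 6 5 7 8)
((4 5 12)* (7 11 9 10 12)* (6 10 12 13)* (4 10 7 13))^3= (4 6 9)(5 7 12)(10 13 11)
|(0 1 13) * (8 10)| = |(0 1 13)(8 10)| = 6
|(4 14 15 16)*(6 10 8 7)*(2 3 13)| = 12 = |(2 3 13)(4 14 15 16)(6 10 8 7)|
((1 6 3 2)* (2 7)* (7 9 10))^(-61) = (1 3 10 2 6 9 7)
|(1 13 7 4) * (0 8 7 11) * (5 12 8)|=9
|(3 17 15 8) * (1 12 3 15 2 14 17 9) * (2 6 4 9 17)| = 14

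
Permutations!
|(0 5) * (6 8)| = 2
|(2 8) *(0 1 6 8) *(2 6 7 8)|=|(0 1 7 8 6 2)|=6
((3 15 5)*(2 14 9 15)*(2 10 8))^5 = (2 3 9 8 5 14 10 15)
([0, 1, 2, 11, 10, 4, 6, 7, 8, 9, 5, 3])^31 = (3 11)(4 10 5)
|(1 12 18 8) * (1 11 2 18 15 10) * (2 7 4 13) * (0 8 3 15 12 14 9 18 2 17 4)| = |(0 8 11 7)(1 14 9 18 3 15 10)(4 13 17)| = 84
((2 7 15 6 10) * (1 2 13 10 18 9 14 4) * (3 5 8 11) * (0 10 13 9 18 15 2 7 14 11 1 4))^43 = ((18)(0 10 9 11 3 5 8 1 7 2 14)(6 15))^43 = (18)(0 14 2 7 1 8 5 3 11 9 10)(6 15)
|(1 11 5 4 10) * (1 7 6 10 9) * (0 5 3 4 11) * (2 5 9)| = 15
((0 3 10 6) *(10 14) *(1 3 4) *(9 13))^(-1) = ((0 4 1 3 14 10 6)(9 13))^(-1) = (0 6 10 14 3 1 4)(9 13)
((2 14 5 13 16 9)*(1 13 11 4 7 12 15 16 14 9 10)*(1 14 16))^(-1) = ((1 13 16 10 14 5 11 4 7 12 15)(2 9))^(-1) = (1 15 12 7 4 11 5 14 10 16 13)(2 9)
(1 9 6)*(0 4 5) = (0 4 5)(1 9 6) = [4, 9, 2, 3, 5, 0, 1, 7, 8, 6]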